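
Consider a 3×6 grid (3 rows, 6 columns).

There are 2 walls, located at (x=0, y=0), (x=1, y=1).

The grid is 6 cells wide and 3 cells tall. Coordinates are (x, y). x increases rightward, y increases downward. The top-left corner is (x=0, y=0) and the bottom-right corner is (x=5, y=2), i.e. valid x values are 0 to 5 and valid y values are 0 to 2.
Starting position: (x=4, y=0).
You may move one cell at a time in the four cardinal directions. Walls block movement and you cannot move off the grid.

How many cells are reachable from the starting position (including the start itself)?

Answer: Reachable cells: 16

Derivation:
BFS flood-fill from (x=4, y=0):
  Distance 0: (x=4, y=0)
  Distance 1: (x=3, y=0), (x=5, y=0), (x=4, y=1)
  Distance 2: (x=2, y=0), (x=3, y=1), (x=5, y=1), (x=4, y=2)
  Distance 3: (x=1, y=0), (x=2, y=1), (x=3, y=2), (x=5, y=2)
  Distance 4: (x=2, y=2)
  Distance 5: (x=1, y=2)
  Distance 6: (x=0, y=2)
  Distance 7: (x=0, y=1)
Total reachable: 16 (grid has 16 open cells total)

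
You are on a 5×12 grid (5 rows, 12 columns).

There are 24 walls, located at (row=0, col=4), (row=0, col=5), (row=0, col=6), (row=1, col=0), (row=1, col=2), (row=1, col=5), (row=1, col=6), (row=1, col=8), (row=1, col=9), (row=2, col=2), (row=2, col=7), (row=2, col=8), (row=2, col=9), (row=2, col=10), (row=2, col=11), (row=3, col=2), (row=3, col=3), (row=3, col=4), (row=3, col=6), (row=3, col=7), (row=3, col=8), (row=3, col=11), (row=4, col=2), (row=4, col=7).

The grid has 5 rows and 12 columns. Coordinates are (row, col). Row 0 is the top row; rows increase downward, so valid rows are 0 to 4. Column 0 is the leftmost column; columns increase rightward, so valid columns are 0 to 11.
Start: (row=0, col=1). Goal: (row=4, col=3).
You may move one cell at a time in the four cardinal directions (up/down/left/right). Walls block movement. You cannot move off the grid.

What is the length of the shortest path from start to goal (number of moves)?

BFS from (row=0, col=1) until reaching (row=4, col=3):
  Distance 0: (row=0, col=1)
  Distance 1: (row=0, col=0), (row=0, col=2), (row=1, col=1)
  Distance 2: (row=0, col=3), (row=2, col=1)
  Distance 3: (row=1, col=3), (row=2, col=0), (row=3, col=1)
  Distance 4: (row=1, col=4), (row=2, col=3), (row=3, col=0), (row=4, col=1)
  Distance 5: (row=2, col=4), (row=4, col=0)
  Distance 6: (row=2, col=5)
  Distance 7: (row=2, col=6), (row=3, col=5)
  Distance 8: (row=4, col=5)
  Distance 9: (row=4, col=4), (row=4, col=6)
  Distance 10: (row=4, col=3)  <- goal reached here
One shortest path (10 moves): (row=0, col=1) -> (row=0, col=2) -> (row=0, col=3) -> (row=1, col=3) -> (row=1, col=4) -> (row=2, col=4) -> (row=2, col=5) -> (row=3, col=5) -> (row=4, col=5) -> (row=4, col=4) -> (row=4, col=3)

Answer: Shortest path length: 10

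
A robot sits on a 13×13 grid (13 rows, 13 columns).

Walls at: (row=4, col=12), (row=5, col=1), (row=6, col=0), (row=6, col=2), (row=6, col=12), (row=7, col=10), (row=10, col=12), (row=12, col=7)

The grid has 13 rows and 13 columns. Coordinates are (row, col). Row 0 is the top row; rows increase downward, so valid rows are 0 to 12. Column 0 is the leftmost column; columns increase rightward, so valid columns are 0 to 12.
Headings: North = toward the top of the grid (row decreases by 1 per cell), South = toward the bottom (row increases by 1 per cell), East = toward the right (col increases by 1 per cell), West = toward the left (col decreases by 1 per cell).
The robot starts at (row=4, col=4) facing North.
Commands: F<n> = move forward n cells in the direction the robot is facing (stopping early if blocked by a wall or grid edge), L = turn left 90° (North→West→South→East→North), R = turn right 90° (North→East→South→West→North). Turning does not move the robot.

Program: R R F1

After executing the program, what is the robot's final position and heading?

Answer: Final position: (row=5, col=4), facing South

Derivation:
Start: (row=4, col=4), facing North
  R: turn right, now facing East
  R: turn right, now facing South
  F1: move forward 1, now at (row=5, col=4)
Final: (row=5, col=4), facing South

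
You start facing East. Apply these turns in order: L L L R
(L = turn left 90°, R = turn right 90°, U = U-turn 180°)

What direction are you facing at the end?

Answer: Final heading: West

Derivation:
Start: East
  L (left (90° counter-clockwise)) -> North
  L (left (90° counter-clockwise)) -> West
  L (left (90° counter-clockwise)) -> South
  R (right (90° clockwise)) -> West
Final: West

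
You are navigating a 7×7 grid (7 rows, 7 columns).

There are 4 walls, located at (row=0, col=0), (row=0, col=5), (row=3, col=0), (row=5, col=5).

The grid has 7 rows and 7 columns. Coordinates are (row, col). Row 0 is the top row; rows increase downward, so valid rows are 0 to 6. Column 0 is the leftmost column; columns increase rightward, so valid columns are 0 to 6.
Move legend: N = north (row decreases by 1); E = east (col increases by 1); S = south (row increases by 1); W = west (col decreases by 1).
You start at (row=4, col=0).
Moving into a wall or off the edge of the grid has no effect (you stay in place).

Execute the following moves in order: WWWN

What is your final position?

Start: (row=4, col=0)
  [×3]W (west): blocked, stay at (row=4, col=0)
  N (north): blocked, stay at (row=4, col=0)
Final: (row=4, col=0)

Answer: Final position: (row=4, col=0)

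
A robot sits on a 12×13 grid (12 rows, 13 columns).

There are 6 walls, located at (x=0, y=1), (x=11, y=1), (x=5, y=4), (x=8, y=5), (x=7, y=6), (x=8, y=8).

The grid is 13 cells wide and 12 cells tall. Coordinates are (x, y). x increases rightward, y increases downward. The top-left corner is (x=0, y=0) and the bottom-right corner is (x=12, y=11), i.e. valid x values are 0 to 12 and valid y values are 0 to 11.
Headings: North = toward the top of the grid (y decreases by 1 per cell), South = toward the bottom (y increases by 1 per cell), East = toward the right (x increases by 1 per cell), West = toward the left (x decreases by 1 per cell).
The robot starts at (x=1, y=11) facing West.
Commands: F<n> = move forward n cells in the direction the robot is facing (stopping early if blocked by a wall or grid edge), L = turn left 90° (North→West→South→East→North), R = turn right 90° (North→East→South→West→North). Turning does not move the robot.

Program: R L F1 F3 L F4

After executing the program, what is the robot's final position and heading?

Start: (x=1, y=11), facing West
  R: turn right, now facing North
  L: turn left, now facing West
  F1: move forward 1, now at (x=0, y=11)
  F3: move forward 0/3 (blocked), now at (x=0, y=11)
  L: turn left, now facing South
  F4: move forward 0/4 (blocked), now at (x=0, y=11)
Final: (x=0, y=11), facing South

Answer: Final position: (x=0, y=11), facing South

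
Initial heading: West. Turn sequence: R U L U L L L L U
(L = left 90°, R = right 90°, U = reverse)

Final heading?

Answer: Final heading: East

Derivation:
Start: West
  R (right (90° clockwise)) -> North
  U (U-turn (180°)) -> South
  L (left (90° counter-clockwise)) -> East
  U (U-turn (180°)) -> West
  L (left (90° counter-clockwise)) -> South
  L (left (90° counter-clockwise)) -> East
  L (left (90° counter-clockwise)) -> North
  L (left (90° counter-clockwise)) -> West
  U (U-turn (180°)) -> East
Final: East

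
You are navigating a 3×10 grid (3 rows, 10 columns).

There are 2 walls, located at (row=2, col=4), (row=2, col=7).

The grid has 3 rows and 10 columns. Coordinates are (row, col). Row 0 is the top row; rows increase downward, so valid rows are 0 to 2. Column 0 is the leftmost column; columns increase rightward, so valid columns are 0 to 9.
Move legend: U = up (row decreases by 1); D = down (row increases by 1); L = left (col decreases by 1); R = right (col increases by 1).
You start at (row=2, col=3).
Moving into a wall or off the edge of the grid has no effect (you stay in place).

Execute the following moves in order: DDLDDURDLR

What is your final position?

Answer: Final position: (row=2, col=3)

Derivation:
Start: (row=2, col=3)
  D (down): blocked, stay at (row=2, col=3)
  D (down): blocked, stay at (row=2, col=3)
  L (left): (row=2, col=3) -> (row=2, col=2)
  D (down): blocked, stay at (row=2, col=2)
  D (down): blocked, stay at (row=2, col=2)
  U (up): (row=2, col=2) -> (row=1, col=2)
  R (right): (row=1, col=2) -> (row=1, col=3)
  D (down): (row=1, col=3) -> (row=2, col=3)
  L (left): (row=2, col=3) -> (row=2, col=2)
  R (right): (row=2, col=2) -> (row=2, col=3)
Final: (row=2, col=3)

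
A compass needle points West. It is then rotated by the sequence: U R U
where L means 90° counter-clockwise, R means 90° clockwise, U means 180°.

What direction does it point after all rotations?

Answer: Final heading: North

Derivation:
Start: West
  U (U-turn (180°)) -> East
  R (right (90° clockwise)) -> South
  U (U-turn (180°)) -> North
Final: North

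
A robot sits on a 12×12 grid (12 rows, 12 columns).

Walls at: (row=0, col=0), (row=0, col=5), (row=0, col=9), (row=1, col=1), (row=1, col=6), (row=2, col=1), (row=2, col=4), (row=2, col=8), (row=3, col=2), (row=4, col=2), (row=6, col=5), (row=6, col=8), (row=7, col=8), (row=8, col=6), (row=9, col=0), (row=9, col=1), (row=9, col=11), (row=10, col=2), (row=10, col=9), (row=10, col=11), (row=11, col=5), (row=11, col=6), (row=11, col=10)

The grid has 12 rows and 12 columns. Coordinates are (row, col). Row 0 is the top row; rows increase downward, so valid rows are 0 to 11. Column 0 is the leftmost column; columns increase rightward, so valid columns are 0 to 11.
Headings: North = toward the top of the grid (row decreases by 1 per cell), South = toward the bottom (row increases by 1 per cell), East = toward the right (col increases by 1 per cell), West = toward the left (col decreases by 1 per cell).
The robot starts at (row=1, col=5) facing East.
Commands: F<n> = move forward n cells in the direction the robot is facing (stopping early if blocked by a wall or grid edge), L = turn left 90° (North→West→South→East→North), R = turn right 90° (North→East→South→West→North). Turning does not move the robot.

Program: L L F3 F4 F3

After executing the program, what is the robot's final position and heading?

Answer: Final position: (row=1, col=2), facing West

Derivation:
Start: (row=1, col=5), facing East
  L: turn left, now facing North
  L: turn left, now facing West
  F3: move forward 3, now at (row=1, col=2)
  F4: move forward 0/4 (blocked), now at (row=1, col=2)
  F3: move forward 0/3 (blocked), now at (row=1, col=2)
Final: (row=1, col=2), facing West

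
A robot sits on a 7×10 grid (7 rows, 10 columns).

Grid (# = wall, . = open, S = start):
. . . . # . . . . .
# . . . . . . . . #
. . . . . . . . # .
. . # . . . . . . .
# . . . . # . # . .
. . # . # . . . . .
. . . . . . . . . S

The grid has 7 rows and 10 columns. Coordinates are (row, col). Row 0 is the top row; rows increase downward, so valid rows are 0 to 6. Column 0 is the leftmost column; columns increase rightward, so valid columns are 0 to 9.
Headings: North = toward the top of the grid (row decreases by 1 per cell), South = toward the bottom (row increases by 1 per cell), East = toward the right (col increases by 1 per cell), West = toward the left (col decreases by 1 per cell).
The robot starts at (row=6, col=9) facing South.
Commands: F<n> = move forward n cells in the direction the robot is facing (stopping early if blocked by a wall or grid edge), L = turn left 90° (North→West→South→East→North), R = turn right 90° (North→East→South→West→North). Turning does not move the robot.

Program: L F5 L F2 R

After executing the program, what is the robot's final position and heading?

Answer: Final position: (row=4, col=9), facing East

Derivation:
Start: (row=6, col=9), facing South
  L: turn left, now facing East
  F5: move forward 0/5 (blocked), now at (row=6, col=9)
  L: turn left, now facing North
  F2: move forward 2, now at (row=4, col=9)
  R: turn right, now facing East
Final: (row=4, col=9), facing East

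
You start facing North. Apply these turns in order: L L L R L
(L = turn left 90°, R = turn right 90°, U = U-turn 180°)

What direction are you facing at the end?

Start: North
  L (left (90° counter-clockwise)) -> West
  L (left (90° counter-clockwise)) -> South
  L (left (90° counter-clockwise)) -> East
  R (right (90° clockwise)) -> South
  L (left (90° counter-clockwise)) -> East
Final: East

Answer: Final heading: East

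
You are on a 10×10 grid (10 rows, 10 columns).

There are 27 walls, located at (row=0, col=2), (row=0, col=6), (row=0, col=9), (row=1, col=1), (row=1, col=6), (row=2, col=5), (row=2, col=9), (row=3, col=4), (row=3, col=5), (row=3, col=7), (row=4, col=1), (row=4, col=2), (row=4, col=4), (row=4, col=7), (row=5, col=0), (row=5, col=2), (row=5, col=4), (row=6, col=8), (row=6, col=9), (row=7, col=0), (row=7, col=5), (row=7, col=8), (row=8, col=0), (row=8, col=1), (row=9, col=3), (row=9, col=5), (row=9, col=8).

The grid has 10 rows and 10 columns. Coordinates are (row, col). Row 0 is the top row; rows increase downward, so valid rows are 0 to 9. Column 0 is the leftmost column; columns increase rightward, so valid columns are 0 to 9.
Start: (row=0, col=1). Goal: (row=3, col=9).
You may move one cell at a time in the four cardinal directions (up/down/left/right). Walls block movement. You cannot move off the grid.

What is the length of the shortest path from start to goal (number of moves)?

Answer: Shortest path length: 19

Derivation:
BFS from (row=0, col=1) until reaching (row=3, col=9):
  Distance 0: (row=0, col=1)
  Distance 1: (row=0, col=0)
  Distance 2: (row=1, col=0)
  Distance 3: (row=2, col=0)
  Distance 4: (row=2, col=1), (row=3, col=0)
  Distance 5: (row=2, col=2), (row=3, col=1), (row=4, col=0)
  Distance 6: (row=1, col=2), (row=2, col=3), (row=3, col=2)
  Distance 7: (row=1, col=3), (row=2, col=4), (row=3, col=3)
  Distance 8: (row=0, col=3), (row=1, col=4), (row=4, col=3)
  Distance 9: (row=0, col=4), (row=1, col=5), (row=5, col=3)
  Distance 10: (row=0, col=5), (row=6, col=3)
  Distance 11: (row=6, col=2), (row=6, col=4), (row=7, col=3)
  Distance 12: (row=6, col=1), (row=6, col=5), (row=7, col=2), (row=7, col=4), (row=8, col=3)
  Distance 13: (row=5, col=1), (row=5, col=5), (row=6, col=0), (row=6, col=6), (row=7, col=1), (row=8, col=2), (row=8, col=4)
  Distance 14: (row=4, col=5), (row=5, col=6), (row=6, col=7), (row=7, col=6), (row=8, col=5), (row=9, col=2), (row=9, col=4)
  Distance 15: (row=4, col=6), (row=5, col=7), (row=7, col=7), (row=8, col=6), (row=9, col=1)
  Distance 16: (row=3, col=6), (row=5, col=8), (row=8, col=7), (row=9, col=0), (row=9, col=6)
  Distance 17: (row=2, col=6), (row=4, col=8), (row=5, col=9), (row=8, col=8), (row=9, col=7)
  Distance 18: (row=2, col=7), (row=3, col=8), (row=4, col=9), (row=8, col=9)
  Distance 19: (row=1, col=7), (row=2, col=8), (row=3, col=9), (row=7, col=9), (row=9, col=9)  <- goal reached here
One shortest path (19 moves): (row=0, col=1) -> (row=0, col=0) -> (row=1, col=0) -> (row=2, col=0) -> (row=2, col=1) -> (row=2, col=2) -> (row=2, col=3) -> (row=3, col=3) -> (row=4, col=3) -> (row=5, col=3) -> (row=6, col=3) -> (row=6, col=4) -> (row=6, col=5) -> (row=6, col=6) -> (row=6, col=7) -> (row=5, col=7) -> (row=5, col=8) -> (row=5, col=9) -> (row=4, col=9) -> (row=3, col=9)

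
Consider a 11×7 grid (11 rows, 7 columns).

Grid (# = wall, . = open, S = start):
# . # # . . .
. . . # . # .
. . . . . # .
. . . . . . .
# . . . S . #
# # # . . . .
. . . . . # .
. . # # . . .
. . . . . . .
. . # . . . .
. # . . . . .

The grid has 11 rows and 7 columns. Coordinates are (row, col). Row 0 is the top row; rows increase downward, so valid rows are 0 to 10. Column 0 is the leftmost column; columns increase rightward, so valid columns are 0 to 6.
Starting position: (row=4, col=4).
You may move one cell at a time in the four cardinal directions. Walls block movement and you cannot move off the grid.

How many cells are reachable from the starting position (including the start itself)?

Answer: Reachable cells: 61

Derivation:
BFS flood-fill from (row=4, col=4):
  Distance 0: (row=4, col=4)
  Distance 1: (row=3, col=4), (row=4, col=3), (row=4, col=5), (row=5, col=4)
  Distance 2: (row=2, col=4), (row=3, col=3), (row=3, col=5), (row=4, col=2), (row=5, col=3), (row=5, col=5), (row=6, col=4)
  Distance 3: (row=1, col=4), (row=2, col=3), (row=3, col=2), (row=3, col=6), (row=4, col=1), (row=5, col=6), (row=6, col=3), (row=7, col=4)
  Distance 4: (row=0, col=4), (row=2, col=2), (row=2, col=6), (row=3, col=1), (row=6, col=2), (row=6, col=6), (row=7, col=5), (row=8, col=4)
  Distance 5: (row=0, col=5), (row=1, col=2), (row=1, col=6), (row=2, col=1), (row=3, col=0), (row=6, col=1), (row=7, col=6), (row=8, col=3), (row=8, col=5), (row=9, col=4)
  Distance 6: (row=0, col=6), (row=1, col=1), (row=2, col=0), (row=6, col=0), (row=7, col=1), (row=8, col=2), (row=8, col=6), (row=9, col=3), (row=9, col=5), (row=10, col=4)
  Distance 7: (row=0, col=1), (row=1, col=0), (row=7, col=0), (row=8, col=1), (row=9, col=6), (row=10, col=3), (row=10, col=5)
  Distance 8: (row=8, col=0), (row=9, col=1), (row=10, col=2), (row=10, col=6)
  Distance 9: (row=9, col=0)
  Distance 10: (row=10, col=0)
Total reachable: 61 (grid has 61 open cells total)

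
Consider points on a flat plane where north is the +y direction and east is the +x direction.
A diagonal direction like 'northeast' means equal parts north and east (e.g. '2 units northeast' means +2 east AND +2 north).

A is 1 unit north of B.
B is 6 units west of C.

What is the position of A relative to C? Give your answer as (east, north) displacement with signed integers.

Answer: A is at (east=-6, north=1) relative to C.

Derivation:
Place C at the origin (east=0, north=0).
  B is 6 units west of C: delta (east=-6, north=+0); B at (east=-6, north=0).
  A is 1 unit north of B: delta (east=+0, north=+1); A at (east=-6, north=1).
Therefore A relative to C: (east=-6, north=1).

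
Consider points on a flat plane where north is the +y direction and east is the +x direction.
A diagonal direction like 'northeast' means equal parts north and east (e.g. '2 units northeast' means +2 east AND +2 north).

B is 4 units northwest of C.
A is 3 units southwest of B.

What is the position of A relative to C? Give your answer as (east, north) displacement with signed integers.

Place C at the origin (east=0, north=0).
  B is 4 units northwest of C: delta (east=-4, north=+4); B at (east=-4, north=4).
  A is 3 units southwest of B: delta (east=-3, north=-3); A at (east=-7, north=1).
Therefore A relative to C: (east=-7, north=1).

Answer: A is at (east=-7, north=1) relative to C.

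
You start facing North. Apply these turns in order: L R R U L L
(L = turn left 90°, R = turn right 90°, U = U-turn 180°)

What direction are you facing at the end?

Answer: Final heading: East

Derivation:
Start: North
  L (left (90° counter-clockwise)) -> West
  R (right (90° clockwise)) -> North
  R (right (90° clockwise)) -> East
  U (U-turn (180°)) -> West
  L (left (90° counter-clockwise)) -> South
  L (left (90° counter-clockwise)) -> East
Final: East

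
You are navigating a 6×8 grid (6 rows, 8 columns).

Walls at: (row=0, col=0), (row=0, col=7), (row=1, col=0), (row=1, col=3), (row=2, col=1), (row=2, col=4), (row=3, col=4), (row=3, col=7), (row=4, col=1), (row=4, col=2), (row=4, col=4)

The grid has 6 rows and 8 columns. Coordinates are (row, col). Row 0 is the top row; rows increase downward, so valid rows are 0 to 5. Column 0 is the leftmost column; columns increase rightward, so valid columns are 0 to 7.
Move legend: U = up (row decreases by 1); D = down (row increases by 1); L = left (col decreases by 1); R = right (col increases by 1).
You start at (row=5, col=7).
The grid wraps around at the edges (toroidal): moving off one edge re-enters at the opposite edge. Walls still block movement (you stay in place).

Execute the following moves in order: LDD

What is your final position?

Answer: Final position: (row=1, col=6)

Derivation:
Start: (row=5, col=7)
  L (left): (row=5, col=7) -> (row=5, col=6)
  D (down): (row=5, col=6) -> (row=0, col=6)
  D (down): (row=0, col=6) -> (row=1, col=6)
Final: (row=1, col=6)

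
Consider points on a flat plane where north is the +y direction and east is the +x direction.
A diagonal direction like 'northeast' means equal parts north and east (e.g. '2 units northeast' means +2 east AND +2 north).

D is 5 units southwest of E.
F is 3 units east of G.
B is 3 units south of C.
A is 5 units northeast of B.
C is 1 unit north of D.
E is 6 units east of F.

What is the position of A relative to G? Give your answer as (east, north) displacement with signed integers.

Answer: A is at (east=9, north=-2) relative to G.

Derivation:
Place G at the origin (east=0, north=0).
  F is 3 units east of G: delta (east=+3, north=+0); F at (east=3, north=0).
  E is 6 units east of F: delta (east=+6, north=+0); E at (east=9, north=0).
  D is 5 units southwest of E: delta (east=-5, north=-5); D at (east=4, north=-5).
  C is 1 unit north of D: delta (east=+0, north=+1); C at (east=4, north=-4).
  B is 3 units south of C: delta (east=+0, north=-3); B at (east=4, north=-7).
  A is 5 units northeast of B: delta (east=+5, north=+5); A at (east=9, north=-2).
Therefore A relative to G: (east=9, north=-2).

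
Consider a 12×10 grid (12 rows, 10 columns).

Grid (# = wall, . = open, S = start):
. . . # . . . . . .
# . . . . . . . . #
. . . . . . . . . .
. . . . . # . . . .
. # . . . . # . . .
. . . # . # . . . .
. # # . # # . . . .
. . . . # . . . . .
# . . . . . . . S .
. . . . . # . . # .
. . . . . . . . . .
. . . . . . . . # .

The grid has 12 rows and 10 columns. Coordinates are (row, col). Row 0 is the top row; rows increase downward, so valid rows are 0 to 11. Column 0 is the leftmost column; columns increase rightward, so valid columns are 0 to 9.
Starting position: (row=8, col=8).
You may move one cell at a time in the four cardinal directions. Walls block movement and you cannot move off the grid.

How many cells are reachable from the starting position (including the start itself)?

BFS flood-fill from (row=8, col=8):
  Distance 0: (row=8, col=8)
  Distance 1: (row=7, col=8), (row=8, col=7), (row=8, col=9)
  Distance 2: (row=6, col=8), (row=7, col=7), (row=7, col=9), (row=8, col=6), (row=9, col=7), (row=9, col=9)
  Distance 3: (row=5, col=8), (row=6, col=7), (row=6, col=9), (row=7, col=6), (row=8, col=5), (row=9, col=6), (row=10, col=7), (row=10, col=9)
  Distance 4: (row=4, col=8), (row=5, col=7), (row=5, col=9), (row=6, col=6), (row=7, col=5), (row=8, col=4), (row=10, col=6), (row=10, col=8), (row=11, col=7), (row=11, col=9)
  Distance 5: (row=3, col=8), (row=4, col=7), (row=4, col=9), (row=5, col=6), (row=8, col=3), (row=9, col=4), (row=10, col=5), (row=11, col=6)
  Distance 6: (row=2, col=8), (row=3, col=7), (row=3, col=9), (row=7, col=3), (row=8, col=2), (row=9, col=3), (row=10, col=4), (row=11, col=5)
  Distance 7: (row=1, col=8), (row=2, col=7), (row=2, col=9), (row=3, col=6), (row=6, col=3), (row=7, col=2), (row=8, col=1), (row=9, col=2), (row=10, col=3), (row=11, col=4)
  Distance 8: (row=0, col=8), (row=1, col=7), (row=2, col=6), (row=7, col=1), (row=9, col=1), (row=10, col=2), (row=11, col=3)
  Distance 9: (row=0, col=7), (row=0, col=9), (row=1, col=6), (row=2, col=5), (row=7, col=0), (row=9, col=0), (row=10, col=1), (row=11, col=2)
  Distance 10: (row=0, col=6), (row=1, col=5), (row=2, col=4), (row=6, col=0), (row=10, col=0), (row=11, col=1)
  Distance 11: (row=0, col=5), (row=1, col=4), (row=2, col=3), (row=3, col=4), (row=5, col=0), (row=11, col=0)
  Distance 12: (row=0, col=4), (row=1, col=3), (row=2, col=2), (row=3, col=3), (row=4, col=0), (row=4, col=4), (row=5, col=1)
  Distance 13: (row=1, col=2), (row=2, col=1), (row=3, col=0), (row=3, col=2), (row=4, col=3), (row=4, col=5), (row=5, col=2), (row=5, col=4)
  Distance 14: (row=0, col=2), (row=1, col=1), (row=2, col=0), (row=3, col=1), (row=4, col=2)
  Distance 15: (row=0, col=1)
  Distance 16: (row=0, col=0)
Total reachable: 103 (grid has 103 open cells total)

Answer: Reachable cells: 103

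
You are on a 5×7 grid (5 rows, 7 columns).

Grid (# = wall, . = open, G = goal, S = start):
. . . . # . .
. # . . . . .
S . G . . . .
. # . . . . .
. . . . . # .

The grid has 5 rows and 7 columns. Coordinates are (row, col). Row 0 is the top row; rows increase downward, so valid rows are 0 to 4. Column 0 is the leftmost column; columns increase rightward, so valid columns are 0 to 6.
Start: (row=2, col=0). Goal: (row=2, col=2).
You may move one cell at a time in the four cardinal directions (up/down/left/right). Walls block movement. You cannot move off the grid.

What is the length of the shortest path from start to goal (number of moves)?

Answer: Shortest path length: 2

Derivation:
BFS from (row=2, col=0) until reaching (row=2, col=2):
  Distance 0: (row=2, col=0)
  Distance 1: (row=1, col=0), (row=2, col=1), (row=3, col=0)
  Distance 2: (row=0, col=0), (row=2, col=2), (row=4, col=0)  <- goal reached here
One shortest path (2 moves): (row=2, col=0) -> (row=2, col=1) -> (row=2, col=2)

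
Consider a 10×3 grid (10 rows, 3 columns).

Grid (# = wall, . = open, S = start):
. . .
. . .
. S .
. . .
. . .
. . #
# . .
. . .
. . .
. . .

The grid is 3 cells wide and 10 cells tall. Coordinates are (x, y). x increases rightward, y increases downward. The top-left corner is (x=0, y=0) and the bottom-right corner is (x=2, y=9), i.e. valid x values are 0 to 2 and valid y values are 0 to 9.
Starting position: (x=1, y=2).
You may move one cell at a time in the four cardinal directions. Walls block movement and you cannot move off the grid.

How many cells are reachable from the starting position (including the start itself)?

Answer: Reachable cells: 28

Derivation:
BFS flood-fill from (x=1, y=2):
  Distance 0: (x=1, y=2)
  Distance 1: (x=1, y=1), (x=0, y=2), (x=2, y=2), (x=1, y=3)
  Distance 2: (x=1, y=0), (x=0, y=1), (x=2, y=1), (x=0, y=3), (x=2, y=3), (x=1, y=4)
  Distance 3: (x=0, y=0), (x=2, y=0), (x=0, y=4), (x=2, y=4), (x=1, y=5)
  Distance 4: (x=0, y=5), (x=1, y=6)
  Distance 5: (x=2, y=6), (x=1, y=7)
  Distance 6: (x=0, y=7), (x=2, y=7), (x=1, y=8)
  Distance 7: (x=0, y=8), (x=2, y=8), (x=1, y=9)
  Distance 8: (x=0, y=9), (x=2, y=9)
Total reachable: 28 (grid has 28 open cells total)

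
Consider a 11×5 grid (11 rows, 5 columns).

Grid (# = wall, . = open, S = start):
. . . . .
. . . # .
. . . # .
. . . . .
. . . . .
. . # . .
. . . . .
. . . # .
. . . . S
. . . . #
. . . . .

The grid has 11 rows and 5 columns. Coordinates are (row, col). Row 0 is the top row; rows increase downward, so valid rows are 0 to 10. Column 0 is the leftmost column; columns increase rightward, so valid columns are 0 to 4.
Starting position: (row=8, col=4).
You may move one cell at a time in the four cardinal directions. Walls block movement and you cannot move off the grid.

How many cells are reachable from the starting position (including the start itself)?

Answer: Reachable cells: 50

Derivation:
BFS flood-fill from (row=8, col=4):
  Distance 0: (row=8, col=4)
  Distance 1: (row=7, col=4), (row=8, col=3)
  Distance 2: (row=6, col=4), (row=8, col=2), (row=9, col=3)
  Distance 3: (row=5, col=4), (row=6, col=3), (row=7, col=2), (row=8, col=1), (row=9, col=2), (row=10, col=3)
  Distance 4: (row=4, col=4), (row=5, col=3), (row=6, col=2), (row=7, col=1), (row=8, col=0), (row=9, col=1), (row=10, col=2), (row=10, col=4)
  Distance 5: (row=3, col=4), (row=4, col=3), (row=6, col=1), (row=7, col=0), (row=9, col=0), (row=10, col=1)
  Distance 6: (row=2, col=4), (row=3, col=3), (row=4, col=2), (row=5, col=1), (row=6, col=0), (row=10, col=0)
  Distance 7: (row=1, col=4), (row=3, col=2), (row=4, col=1), (row=5, col=0)
  Distance 8: (row=0, col=4), (row=2, col=2), (row=3, col=1), (row=4, col=0)
  Distance 9: (row=0, col=3), (row=1, col=2), (row=2, col=1), (row=3, col=0)
  Distance 10: (row=0, col=2), (row=1, col=1), (row=2, col=0)
  Distance 11: (row=0, col=1), (row=1, col=0)
  Distance 12: (row=0, col=0)
Total reachable: 50 (grid has 50 open cells total)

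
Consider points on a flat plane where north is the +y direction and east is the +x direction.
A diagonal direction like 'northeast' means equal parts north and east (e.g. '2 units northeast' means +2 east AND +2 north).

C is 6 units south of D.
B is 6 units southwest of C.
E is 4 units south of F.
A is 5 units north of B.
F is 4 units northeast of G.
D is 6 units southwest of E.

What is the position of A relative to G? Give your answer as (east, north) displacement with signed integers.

Place G at the origin (east=0, north=0).
  F is 4 units northeast of G: delta (east=+4, north=+4); F at (east=4, north=4).
  E is 4 units south of F: delta (east=+0, north=-4); E at (east=4, north=0).
  D is 6 units southwest of E: delta (east=-6, north=-6); D at (east=-2, north=-6).
  C is 6 units south of D: delta (east=+0, north=-6); C at (east=-2, north=-12).
  B is 6 units southwest of C: delta (east=-6, north=-6); B at (east=-8, north=-18).
  A is 5 units north of B: delta (east=+0, north=+5); A at (east=-8, north=-13).
Therefore A relative to G: (east=-8, north=-13).

Answer: A is at (east=-8, north=-13) relative to G.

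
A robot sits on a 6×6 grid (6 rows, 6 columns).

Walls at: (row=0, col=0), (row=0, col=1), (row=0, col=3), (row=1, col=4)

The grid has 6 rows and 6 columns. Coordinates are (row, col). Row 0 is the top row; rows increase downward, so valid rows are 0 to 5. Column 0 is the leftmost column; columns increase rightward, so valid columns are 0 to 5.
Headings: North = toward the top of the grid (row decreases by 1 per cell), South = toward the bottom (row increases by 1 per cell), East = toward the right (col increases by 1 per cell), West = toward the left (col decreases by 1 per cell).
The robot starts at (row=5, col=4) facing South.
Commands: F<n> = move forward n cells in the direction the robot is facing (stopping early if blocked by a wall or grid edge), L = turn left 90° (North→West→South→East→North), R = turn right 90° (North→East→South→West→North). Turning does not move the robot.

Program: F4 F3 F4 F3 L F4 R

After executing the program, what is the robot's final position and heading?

Start: (row=5, col=4), facing South
  F4: move forward 0/4 (blocked), now at (row=5, col=4)
  F3: move forward 0/3 (blocked), now at (row=5, col=4)
  F4: move forward 0/4 (blocked), now at (row=5, col=4)
  F3: move forward 0/3 (blocked), now at (row=5, col=4)
  L: turn left, now facing East
  F4: move forward 1/4 (blocked), now at (row=5, col=5)
  R: turn right, now facing South
Final: (row=5, col=5), facing South

Answer: Final position: (row=5, col=5), facing South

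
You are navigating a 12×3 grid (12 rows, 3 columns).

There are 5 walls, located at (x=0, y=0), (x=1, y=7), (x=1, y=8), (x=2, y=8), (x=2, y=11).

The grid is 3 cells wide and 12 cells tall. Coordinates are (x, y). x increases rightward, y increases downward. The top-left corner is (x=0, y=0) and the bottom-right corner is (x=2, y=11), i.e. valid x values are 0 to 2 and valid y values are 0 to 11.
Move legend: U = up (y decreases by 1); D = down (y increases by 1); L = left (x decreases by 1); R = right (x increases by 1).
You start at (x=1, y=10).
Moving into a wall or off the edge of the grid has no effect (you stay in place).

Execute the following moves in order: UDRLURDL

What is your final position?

Start: (x=1, y=10)
  U (up): (x=1, y=10) -> (x=1, y=9)
  D (down): (x=1, y=9) -> (x=1, y=10)
  R (right): (x=1, y=10) -> (x=2, y=10)
  L (left): (x=2, y=10) -> (x=1, y=10)
  U (up): (x=1, y=10) -> (x=1, y=9)
  R (right): (x=1, y=9) -> (x=2, y=9)
  D (down): (x=2, y=9) -> (x=2, y=10)
  L (left): (x=2, y=10) -> (x=1, y=10)
Final: (x=1, y=10)

Answer: Final position: (x=1, y=10)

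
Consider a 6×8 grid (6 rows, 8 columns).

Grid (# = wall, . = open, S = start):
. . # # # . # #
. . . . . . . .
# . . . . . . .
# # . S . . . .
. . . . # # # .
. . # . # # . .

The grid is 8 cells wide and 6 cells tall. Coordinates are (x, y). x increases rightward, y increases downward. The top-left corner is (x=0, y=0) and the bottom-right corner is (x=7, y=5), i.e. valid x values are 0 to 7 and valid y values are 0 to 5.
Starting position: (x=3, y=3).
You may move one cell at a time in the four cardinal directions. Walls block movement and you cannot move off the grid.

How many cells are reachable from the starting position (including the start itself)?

BFS flood-fill from (x=3, y=3):
  Distance 0: (x=3, y=3)
  Distance 1: (x=3, y=2), (x=2, y=3), (x=4, y=3), (x=3, y=4)
  Distance 2: (x=3, y=1), (x=2, y=2), (x=4, y=2), (x=5, y=3), (x=2, y=4), (x=3, y=5)
  Distance 3: (x=2, y=1), (x=4, y=1), (x=1, y=2), (x=5, y=2), (x=6, y=3), (x=1, y=4)
  Distance 4: (x=1, y=1), (x=5, y=1), (x=6, y=2), (x=7, y=3), (x=0, y=4), (x=1, y=5)
  Distance 5: (x=1, y=0), (x=5, y=0), (x=0, y=1), (x=6, y=1), (x=7, y=2), (x=7, y=4), (x=0, y=5)
  Distance 6: (x=0, y=0), (x=7, y=1), (x=7, y=5)
  Distance 7: (x=6, y=5)
Total reachable: 34 (grid has 34 open cells total)

Answer: Reachable cells: 34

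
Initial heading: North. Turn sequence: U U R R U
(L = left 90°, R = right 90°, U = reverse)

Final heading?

Answer: Final heading: North

Derivation:
Start: North
  U (U-turn (180°)) -> South
  U (U-turn (180°)) -> North
  R (right (90° clockwise)) -> East
  R (right (90° clockwise)) -> South
  U (U-turn (180°)) -> North
Final: North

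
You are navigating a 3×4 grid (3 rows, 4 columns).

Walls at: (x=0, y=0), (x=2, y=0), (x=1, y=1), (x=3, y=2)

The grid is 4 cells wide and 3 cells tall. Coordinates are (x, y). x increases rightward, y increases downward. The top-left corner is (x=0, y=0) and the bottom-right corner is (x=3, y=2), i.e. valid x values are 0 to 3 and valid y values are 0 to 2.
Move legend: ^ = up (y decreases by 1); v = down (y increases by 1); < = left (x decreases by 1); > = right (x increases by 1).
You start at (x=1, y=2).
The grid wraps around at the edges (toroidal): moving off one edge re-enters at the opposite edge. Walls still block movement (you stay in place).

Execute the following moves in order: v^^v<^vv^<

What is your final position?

Start: (x=1, y=2)
  v (down): (x=1, y=2) -> (x=1, y=0)
  ^ (up): (x=1, y=0) -> (x=1, y=2)
  ^ (up): blocked, stay at (x=1, y=2)
  v (down): (x=1, y=2) -> (x=1, y=0)
  < (left): blocked, stay at (x=1, y=0)
  ^ (up): (x=1, y=0) -> (x=1, y=2)
  v (down): (x=1, y=2) -> (x=1, y=0)
  v (down): blocked, stay at (x=1, y=0)
  ^ (up): (x=1, y=0) -> (x=1, y=2)
  < (left): (x=1, y=2) -> (x=0, y=2)
Final: (x=0, y=2)

Answer: Final position: (x=0, y=2)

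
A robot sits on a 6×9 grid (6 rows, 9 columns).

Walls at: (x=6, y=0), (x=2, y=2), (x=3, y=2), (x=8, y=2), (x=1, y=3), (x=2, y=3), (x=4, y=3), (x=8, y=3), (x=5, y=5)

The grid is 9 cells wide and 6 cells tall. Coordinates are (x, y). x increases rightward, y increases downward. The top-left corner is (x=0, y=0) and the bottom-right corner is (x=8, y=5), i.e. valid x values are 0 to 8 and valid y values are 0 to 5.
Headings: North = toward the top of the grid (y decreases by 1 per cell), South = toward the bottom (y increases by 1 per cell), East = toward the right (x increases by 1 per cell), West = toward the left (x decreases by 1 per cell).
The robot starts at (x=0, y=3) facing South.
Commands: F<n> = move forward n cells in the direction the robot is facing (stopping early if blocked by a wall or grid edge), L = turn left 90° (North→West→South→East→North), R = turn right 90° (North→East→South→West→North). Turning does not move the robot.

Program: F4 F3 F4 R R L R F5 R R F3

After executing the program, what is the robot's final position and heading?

Answer: Final position: (x=0, y=3), facing South

Derivation:
Start: (x=0, y=3), facing South
  F4: move forward 2/4 (blocked), now at (x=0, y=5)
  F3: move forward 0/3 (blocked), now at (x=0, y=5)
  F4: move forward 0/4 (blocked), now at (x=0, y=5)
  R: turn right, now facing West
  R: turn right, now facing North
  L: turn left, now facing West
  R: turn right, now facing North
  F5: move forward 5, now at (x=0, y=0)
  R: turn right, now facing East
  R: turn right, now facing South
  F3: move forward 3, now at (x=0, y=3)
Final: (x=0, y=3), facing South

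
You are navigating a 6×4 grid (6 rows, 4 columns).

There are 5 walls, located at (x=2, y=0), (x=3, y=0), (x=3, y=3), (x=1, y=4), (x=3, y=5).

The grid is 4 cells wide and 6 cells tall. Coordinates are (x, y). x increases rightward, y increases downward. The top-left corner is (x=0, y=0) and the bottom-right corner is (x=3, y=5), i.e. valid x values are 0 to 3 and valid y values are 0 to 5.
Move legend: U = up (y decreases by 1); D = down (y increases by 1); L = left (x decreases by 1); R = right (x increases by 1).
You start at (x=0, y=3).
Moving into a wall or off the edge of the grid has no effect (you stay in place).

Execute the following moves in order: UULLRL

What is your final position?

Answer: Final position: (x=0, y=1)

Derivation:
Start: (x=0, y=3)
  U (up): (x=0, y=3) -> (x=0, y=2)
  U (up): (x=0, y=2) -> (x=0, y=1)
  L (left): blocked, stay at (x=0, y=1)
  L (left): blocked, stay at (x=0, y=1)
  R (right): (x=0, y=1) -> (x=1, y=1)
  L (left): (x=1, y=1) -> (x=0, y=1)
Final: (x=0, y=1)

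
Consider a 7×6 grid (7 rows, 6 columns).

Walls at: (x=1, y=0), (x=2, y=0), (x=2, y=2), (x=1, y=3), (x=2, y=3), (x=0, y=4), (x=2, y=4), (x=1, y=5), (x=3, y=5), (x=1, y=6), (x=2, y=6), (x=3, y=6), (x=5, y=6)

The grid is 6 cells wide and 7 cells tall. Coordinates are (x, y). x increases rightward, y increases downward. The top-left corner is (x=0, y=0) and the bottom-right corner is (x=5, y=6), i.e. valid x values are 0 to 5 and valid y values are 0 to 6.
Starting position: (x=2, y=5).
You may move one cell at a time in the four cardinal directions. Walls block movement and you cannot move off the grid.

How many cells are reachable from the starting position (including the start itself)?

BFS flood-fill from (x=2, y=5):
  Distance 0: (x=2, y=5)
Total reachable: 1 (grid has 29 open cells total)

Answer: Reachable cells: 1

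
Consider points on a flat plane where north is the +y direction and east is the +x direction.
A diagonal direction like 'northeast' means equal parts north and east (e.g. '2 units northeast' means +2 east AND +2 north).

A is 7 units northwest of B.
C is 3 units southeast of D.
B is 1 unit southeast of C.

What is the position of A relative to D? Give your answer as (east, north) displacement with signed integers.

Answer: A is at (east=-3, north=3) relative to D.

Derivation:
Place D at the origin (east=0, north=0).
  C is 3 units southeast of D: delta (east=+3, north=-3); C at (east=3, north=-3).
  B is 1 unit southeast of C: delta (east=+1, north=-1); B at (east=4, north=-4).
  A is 7 units northwest of B: delta (east=-7, north=+7); A at (east=-3, north=3).
Therefore A relative to D: (east=-3, north=3).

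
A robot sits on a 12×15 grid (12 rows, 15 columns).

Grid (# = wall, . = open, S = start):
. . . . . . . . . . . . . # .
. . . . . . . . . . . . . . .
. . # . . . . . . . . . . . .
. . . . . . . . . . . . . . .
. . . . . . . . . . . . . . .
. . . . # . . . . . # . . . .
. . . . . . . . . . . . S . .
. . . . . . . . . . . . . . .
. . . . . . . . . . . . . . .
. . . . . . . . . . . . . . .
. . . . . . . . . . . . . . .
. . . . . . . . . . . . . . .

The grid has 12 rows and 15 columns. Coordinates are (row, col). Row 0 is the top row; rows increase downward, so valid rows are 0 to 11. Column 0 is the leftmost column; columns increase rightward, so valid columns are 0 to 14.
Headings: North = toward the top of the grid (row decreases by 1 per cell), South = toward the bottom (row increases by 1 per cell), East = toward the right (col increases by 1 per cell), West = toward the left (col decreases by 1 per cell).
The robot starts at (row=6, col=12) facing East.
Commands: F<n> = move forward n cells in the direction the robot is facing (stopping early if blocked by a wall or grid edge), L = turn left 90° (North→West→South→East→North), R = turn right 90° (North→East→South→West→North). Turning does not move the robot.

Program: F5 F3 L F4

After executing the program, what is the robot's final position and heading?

Answer: Final position: (row=2, col=14), facing North

Derivation:
Start: (row=6, col=12), facing East
  F5: move forward 2/5 (blocked), now at (row=6, col=14)
  F3: move forward 0/3 (blocked), now at (row=6, col=14)
  L: turn left, now facing North
  F4: move forward 4, now at (row=2, col=14)
Final: (row=2, col=14), facing North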